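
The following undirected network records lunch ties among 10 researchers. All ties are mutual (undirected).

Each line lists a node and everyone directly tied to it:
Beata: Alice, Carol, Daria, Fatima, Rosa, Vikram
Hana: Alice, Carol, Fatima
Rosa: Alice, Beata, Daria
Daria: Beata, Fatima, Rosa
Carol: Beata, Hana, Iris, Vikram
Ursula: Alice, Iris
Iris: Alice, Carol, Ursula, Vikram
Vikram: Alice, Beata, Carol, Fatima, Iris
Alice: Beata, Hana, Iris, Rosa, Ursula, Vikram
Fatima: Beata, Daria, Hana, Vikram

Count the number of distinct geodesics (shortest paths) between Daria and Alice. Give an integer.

The shortest distance is 2. The length-2 paths are: Daria–Beata–Alice; Daria–Rosa–Alice.
That gives 2 distinct shortest paths.

2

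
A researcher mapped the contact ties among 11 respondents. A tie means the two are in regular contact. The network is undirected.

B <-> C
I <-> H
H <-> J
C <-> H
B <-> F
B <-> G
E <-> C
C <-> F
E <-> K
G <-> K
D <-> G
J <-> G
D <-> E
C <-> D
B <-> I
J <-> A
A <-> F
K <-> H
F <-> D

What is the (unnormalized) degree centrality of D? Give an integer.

D is directly tied to C, E, F, and G. That is 4 neighbors, so the degree of D is 4.

4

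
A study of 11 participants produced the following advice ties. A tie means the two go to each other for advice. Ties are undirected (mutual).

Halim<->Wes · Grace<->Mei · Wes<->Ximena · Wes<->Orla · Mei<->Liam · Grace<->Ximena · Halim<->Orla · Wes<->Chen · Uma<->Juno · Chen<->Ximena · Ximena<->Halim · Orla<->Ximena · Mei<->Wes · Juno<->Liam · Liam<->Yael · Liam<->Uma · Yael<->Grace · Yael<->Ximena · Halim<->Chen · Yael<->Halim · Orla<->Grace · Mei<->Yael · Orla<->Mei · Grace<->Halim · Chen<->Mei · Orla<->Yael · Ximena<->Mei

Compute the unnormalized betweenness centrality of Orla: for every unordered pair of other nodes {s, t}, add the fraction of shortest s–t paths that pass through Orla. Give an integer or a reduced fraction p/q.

2/3

Pairs whose geodesics pass through Orla — Wes–Yael: 1/4; Wes–Grace: 1/4; Mei–Halim: 1/6.
All other pairs contribute 0.
Summing the contributions gives betweenness(Orla) = 2/3.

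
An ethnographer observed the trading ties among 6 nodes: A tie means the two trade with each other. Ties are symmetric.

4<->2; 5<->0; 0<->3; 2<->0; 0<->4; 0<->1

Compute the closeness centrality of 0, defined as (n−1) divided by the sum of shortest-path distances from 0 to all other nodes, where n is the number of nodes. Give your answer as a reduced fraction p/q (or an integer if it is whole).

Distances from 0: 1:1, 2:1, 3:1, 4:1, 5:1. Sum = 5.
n = 6, so closeness = 5/5 = 1.

1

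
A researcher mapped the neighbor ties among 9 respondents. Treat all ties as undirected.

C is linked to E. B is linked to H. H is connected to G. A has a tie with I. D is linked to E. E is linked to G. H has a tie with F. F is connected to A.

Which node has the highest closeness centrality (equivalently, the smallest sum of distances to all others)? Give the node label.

H

Farness (sum of distances to all others) for each node — A:24, B:23, C:27, D:27, E:20, F:19, G:17, H:16, I:31.
The smallest farness is 16, for H, so H has the highest closeness.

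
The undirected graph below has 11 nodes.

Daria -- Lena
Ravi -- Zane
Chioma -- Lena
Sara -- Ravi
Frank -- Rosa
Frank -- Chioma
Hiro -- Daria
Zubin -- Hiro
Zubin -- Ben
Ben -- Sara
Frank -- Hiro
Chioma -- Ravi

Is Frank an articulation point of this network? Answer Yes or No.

Yes

Removing Frank leaves {Ben, Chioma, Daria, Hiro, Lena, Ravi, Sara, Zane, and Zubin} with no path to {Rosa}, so the network splits into 2 components. Frank is a cut vertex.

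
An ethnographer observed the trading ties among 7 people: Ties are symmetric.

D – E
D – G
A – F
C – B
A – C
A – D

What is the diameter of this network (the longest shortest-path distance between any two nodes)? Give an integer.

4

Eccentricity of each node (its greatest distance to any other): A:2, B:4, C:3, D:3, E:4, F:3, G:4.
The maximum eccentricity is 4, realized for instance by the pair E–B via E – D – A – C – B. So the diameter is 4.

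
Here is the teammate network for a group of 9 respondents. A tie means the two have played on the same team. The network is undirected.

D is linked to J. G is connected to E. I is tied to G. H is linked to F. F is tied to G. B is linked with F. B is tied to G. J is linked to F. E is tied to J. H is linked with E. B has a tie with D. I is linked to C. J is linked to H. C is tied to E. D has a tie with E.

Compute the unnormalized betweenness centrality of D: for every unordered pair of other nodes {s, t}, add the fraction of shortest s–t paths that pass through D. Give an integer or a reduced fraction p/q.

4/3

Pairs whose geodesics pass through D — J–B: 1/2; C–B: 1/3; B–E: 1/2.
All other pairs contribute 0.
Summing the contributions gives betweenness(D) = 4/3.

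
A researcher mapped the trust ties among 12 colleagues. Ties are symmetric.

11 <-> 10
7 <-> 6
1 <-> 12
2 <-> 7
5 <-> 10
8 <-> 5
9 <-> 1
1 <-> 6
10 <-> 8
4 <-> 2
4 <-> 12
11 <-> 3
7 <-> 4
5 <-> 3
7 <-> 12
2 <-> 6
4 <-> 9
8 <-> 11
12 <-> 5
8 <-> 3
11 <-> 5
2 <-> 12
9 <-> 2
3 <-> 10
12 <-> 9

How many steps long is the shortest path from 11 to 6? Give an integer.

One shortest route is 11 – 5 – 12 – 7 – 6, which uses 4 edges, and at distance 3 from 11 we only reach {1, 2, 4, 7, 9}, which does not include 6. So d(11,6) = 4.

4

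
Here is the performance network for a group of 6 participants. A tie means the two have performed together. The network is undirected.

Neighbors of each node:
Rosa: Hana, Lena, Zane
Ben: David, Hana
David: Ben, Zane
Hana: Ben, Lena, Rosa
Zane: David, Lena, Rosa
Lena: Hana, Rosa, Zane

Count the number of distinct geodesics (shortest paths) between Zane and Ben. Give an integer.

1

The shortest distance is 2, and the only length-2 path is Zane–David–Ben. So there is exactly 1 shortest path.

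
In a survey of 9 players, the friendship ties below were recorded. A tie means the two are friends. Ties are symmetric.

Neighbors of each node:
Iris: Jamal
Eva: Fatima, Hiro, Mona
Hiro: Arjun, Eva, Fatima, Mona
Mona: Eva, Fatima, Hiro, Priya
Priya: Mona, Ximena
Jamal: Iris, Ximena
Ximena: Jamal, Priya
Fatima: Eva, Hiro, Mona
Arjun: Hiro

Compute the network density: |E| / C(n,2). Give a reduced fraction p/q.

There are 11 edges and 9 nodes, so the maximum possible is C(9,2) = 36.
Density = 11/36.

11/36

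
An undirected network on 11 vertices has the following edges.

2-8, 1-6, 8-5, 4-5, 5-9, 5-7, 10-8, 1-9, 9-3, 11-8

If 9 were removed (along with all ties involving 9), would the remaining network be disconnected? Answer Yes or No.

Yes

Removing 9 leaves {3} with no path to {2, 4, 5, 7, 8, 10, and 11}, so the network splits into 3 components. 9 is a cut vertex.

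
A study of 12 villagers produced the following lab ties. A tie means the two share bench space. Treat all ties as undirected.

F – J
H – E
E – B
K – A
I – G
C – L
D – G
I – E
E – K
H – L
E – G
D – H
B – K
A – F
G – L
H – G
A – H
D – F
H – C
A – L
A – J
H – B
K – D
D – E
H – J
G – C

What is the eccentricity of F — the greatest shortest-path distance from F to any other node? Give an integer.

3

Distances from F: A:1, B:3, C:3, D:1, E:2, G:2, H:2, I:3, J:1, K:2, L:2.
The largest is 3 (to I, C, and B), so the eccentricity of F is 3.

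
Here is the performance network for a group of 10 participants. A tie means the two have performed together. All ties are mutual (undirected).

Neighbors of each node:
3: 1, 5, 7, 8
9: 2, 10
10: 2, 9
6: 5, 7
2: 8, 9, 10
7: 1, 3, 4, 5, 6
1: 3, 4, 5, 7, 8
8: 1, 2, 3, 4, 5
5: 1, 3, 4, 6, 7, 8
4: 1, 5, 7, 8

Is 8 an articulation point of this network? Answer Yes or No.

Yes

Removing 8 leaves {1, 3, 4, 5, 6, and 7} with no path to {2, 9, and 10}, so the network splits into 2 components. 8 is a cut vertex.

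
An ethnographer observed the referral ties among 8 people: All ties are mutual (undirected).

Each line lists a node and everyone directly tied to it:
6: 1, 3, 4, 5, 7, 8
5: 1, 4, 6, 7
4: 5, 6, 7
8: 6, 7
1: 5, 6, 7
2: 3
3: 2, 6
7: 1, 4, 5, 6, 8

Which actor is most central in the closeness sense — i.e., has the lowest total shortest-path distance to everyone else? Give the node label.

Farness (sum of distances to all others) for each node — 1:12, 2:18, 3:12, 4:12, 5:11, 6:8, 7:10, 8:13.
The smallest farness is 8, for 6, so 6 has the highest closeness.

6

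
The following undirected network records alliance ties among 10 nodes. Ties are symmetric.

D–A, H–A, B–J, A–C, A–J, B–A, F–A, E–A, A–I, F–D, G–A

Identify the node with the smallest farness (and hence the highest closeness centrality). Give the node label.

A

Farness (sum of distances to all others) for each node — A:9, B:16, C:17, D:16, E:17, F:16, G:17, H:17, I:17, J:16.
The smallest farness is 9, for A, so A has the highest closeness.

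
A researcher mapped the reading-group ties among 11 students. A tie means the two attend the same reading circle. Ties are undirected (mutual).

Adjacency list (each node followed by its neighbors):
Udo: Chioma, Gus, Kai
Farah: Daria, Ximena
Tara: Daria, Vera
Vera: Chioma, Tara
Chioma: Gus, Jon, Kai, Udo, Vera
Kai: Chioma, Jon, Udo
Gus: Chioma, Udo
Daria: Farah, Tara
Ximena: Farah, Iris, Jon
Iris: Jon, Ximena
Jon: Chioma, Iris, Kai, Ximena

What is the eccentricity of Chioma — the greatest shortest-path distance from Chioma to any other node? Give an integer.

3

Distances from Chioma: Daria:3, Farah:3, Gus:1, Iris:2, Jon:1, Kai:1, Tara:2, Udo:1, Vera:1, Ximena:2.
The largest is 3 (to Farah and Daria), so the eccentricity of Chioma is 3.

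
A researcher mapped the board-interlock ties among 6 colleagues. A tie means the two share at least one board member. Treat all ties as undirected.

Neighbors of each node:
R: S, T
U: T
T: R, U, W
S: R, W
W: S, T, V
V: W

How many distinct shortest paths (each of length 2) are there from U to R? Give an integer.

The shortest distance is 2, and the only length-2 path is U–T–R. So there is exactly 1 shortest path.

1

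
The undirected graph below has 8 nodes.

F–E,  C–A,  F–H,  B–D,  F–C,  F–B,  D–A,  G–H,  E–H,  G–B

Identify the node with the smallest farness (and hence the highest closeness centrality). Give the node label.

F

Farness (sum of distances to all others) for each node — A:15, B:11, C:13, D:14, E:14, F:10, G:14, H:13.
The smallest farness is 10, for F, so F has the highest closeness.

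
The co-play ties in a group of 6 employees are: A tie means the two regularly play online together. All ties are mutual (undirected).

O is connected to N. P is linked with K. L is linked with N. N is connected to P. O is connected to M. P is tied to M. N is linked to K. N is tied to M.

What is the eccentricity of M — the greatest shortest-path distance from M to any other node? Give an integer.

Distances from M: K:2, L:2, N:1, O:1, P:1.
The largest is 2 (to L and K), so the eccentricity of M is 2.

2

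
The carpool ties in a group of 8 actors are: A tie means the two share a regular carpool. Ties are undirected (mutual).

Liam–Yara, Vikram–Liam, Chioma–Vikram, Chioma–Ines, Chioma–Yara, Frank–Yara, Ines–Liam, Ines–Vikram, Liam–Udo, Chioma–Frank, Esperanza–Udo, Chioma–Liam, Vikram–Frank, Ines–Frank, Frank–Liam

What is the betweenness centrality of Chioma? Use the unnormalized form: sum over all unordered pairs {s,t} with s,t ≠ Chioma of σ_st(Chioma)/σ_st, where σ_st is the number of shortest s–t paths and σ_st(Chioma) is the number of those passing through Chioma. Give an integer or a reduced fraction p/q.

Pairs whose geodesics pass through Chioma — Yara–Vikram: 1/3; Yara–Ines: 1/3.
All other pairs contribute 0.
Summing the contributions gives betweenness(Chioma) = 2/3.

2/3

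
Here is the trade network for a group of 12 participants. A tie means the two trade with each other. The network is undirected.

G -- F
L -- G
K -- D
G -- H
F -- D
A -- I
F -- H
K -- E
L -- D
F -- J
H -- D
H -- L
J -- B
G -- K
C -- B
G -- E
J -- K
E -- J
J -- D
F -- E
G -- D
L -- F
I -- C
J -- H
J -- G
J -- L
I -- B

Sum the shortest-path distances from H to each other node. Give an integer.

Distances from H: A:4, B:2, C:3, D:1, E:2, F:1, G:1, I:3, J:1, K:2, L:1.
Sum = 4 + 2 + 3 + 1 + 2 + 1 + 1 + 3 + 1 + 2 + 1 = 21.

21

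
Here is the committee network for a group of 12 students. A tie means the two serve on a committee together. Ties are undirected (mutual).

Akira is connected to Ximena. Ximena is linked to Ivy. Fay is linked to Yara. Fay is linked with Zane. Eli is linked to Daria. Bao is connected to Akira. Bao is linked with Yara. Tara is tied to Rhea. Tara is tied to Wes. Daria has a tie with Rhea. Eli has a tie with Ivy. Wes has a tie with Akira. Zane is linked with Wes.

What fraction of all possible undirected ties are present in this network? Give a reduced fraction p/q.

13/66

There are 13 edges and 12 nodes, so the maximum possible is C(12,2) = 66.
Density = 13/66.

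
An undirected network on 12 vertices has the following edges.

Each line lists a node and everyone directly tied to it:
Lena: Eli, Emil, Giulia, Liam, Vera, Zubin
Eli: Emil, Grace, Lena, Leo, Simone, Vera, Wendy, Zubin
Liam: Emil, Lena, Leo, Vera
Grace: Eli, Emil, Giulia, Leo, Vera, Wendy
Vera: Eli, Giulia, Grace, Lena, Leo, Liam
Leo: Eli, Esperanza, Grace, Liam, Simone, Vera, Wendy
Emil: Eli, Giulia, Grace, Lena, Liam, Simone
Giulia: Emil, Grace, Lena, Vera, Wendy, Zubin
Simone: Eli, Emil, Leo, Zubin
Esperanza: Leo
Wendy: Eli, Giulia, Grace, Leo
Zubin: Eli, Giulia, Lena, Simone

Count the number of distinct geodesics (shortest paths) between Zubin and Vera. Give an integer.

3

The shortest distance is 2. The length-2 paths are: Zubin–Lena–Vera; Zubin–Giulia–Vera; Zubin–Eli–Vera.
That gives 3 distinct shortest paths.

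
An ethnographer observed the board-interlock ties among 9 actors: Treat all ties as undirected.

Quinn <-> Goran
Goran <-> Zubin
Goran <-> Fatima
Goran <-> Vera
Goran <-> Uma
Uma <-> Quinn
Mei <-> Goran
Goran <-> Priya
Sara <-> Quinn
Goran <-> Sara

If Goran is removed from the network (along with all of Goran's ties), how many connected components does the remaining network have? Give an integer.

6

Without Goran, the remaining ties split the others into: {Mei}; {Quinn, Sara, Uma}; {Fatima}; {Vera}; {Priya}; {Zubin}.
That's 6 separate components.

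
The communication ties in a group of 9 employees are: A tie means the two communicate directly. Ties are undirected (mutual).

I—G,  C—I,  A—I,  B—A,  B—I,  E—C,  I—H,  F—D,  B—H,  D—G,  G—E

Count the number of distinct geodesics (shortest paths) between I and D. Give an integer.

The shortest distance is 2, and the only length-2 path is I–G–D. So there is exactly 1 shortest path.

1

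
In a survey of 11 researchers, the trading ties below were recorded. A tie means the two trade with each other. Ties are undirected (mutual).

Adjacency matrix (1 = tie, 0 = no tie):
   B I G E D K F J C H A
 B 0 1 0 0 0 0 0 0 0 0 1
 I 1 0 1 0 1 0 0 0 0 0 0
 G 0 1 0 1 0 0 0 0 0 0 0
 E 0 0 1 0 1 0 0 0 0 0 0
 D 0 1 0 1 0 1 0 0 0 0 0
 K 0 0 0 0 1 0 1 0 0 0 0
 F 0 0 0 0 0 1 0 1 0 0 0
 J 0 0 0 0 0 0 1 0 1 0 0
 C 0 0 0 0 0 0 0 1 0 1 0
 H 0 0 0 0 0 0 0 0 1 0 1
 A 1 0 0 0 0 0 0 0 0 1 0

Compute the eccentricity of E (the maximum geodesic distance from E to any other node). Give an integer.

5

Distances from E: A:4, B:3, C:5, D:1, F:3, G:1, H:5, I:2, J:4, K:2.
The largest is 5 (to H and C), so the eccentricity of E is 5.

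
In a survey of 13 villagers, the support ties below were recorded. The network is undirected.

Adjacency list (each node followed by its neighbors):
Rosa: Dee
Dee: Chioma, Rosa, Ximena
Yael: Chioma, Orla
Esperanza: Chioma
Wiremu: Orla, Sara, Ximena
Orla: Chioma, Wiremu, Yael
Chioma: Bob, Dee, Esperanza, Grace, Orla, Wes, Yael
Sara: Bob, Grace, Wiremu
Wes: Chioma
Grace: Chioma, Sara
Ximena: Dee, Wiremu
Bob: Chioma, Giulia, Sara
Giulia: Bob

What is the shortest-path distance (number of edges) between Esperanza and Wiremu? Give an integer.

One shortest route is Esperanza – Chioma – Orla – Wiremu, which uses 3 edges, and at distance 2 from Esperanza we only reach {Bob, Dee, Grace, Orla, Wes, Yael}, which does not include Wiremu. So d(Esperanza,Wiremu) = 3.

3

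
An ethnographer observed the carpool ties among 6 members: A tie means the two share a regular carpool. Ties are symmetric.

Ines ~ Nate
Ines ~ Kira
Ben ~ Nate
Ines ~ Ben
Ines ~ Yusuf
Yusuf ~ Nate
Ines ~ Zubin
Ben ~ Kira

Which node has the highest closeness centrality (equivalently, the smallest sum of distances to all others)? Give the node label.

Ines

Farness (sum of distances to all others) for each node — Ben:7, Ines:5, Kira:8, Nate:7, Yusuf:8, Zubin:9.
The smallest farness is 5, for Ines, so Ines has the highest closeness.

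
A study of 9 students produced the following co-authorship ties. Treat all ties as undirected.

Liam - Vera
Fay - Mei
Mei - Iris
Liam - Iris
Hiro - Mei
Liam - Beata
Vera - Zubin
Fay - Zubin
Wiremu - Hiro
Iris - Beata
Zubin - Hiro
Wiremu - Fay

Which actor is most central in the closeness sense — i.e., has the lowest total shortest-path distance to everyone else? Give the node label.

Farness (sum of distances to all others) for each node — Beata:19, Fay:15, Hiro:15, Iris:15, Liam:17, Mei:14, Vera:16, Wiremu:20, Zubin:15.
The smallest farness is 14, for Mei, so Mei has the highest closeness.

Mei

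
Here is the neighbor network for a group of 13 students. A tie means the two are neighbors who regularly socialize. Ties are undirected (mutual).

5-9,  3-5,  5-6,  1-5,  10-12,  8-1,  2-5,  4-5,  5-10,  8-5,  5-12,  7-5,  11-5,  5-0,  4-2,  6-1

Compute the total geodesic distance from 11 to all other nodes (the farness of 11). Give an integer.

23

Distances from 11: 0:2, 1:2, 2:2, 3:2, 4:2, 5:1, 6:2, 7:2, 8:2, 9:2, 10:2, 12:2.
Sum = 2 + 2 + 2 + 2 + 2 + 1 + 2 + 2 + 2 + 2 + 2 + 2 = 23.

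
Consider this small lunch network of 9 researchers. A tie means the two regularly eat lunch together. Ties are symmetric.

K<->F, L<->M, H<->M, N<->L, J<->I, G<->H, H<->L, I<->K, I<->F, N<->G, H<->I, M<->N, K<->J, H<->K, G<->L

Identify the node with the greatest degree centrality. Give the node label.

Degrees — F:2, G:3, H:5, I:4, J:2, K:4, L:4, M:3, N:3.
The maximum is 5, attained only by H.

H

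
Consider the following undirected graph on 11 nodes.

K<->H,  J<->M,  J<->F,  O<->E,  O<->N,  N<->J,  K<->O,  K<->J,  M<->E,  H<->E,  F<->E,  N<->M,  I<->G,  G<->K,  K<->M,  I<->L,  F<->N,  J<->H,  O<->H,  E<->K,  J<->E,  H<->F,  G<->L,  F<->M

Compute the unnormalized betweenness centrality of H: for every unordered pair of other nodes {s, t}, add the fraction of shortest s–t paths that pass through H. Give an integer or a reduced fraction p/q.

19/12

Pairs whose geodesics pass through H — I–F: 1/4; G–F: 1/4; L–F: 1/4; O–F: 1/3; O–J: 1/4; K–F: 1/4.
All other pairs contribute 0.
Summing the contributions gives betweenness(H) = 19/12.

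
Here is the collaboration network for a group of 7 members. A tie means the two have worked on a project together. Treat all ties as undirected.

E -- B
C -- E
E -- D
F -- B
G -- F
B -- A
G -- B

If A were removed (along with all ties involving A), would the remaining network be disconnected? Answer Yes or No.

Even without A, every remaining node can still reach every other (the residual graph is connected), so A is not a cut vertex.

No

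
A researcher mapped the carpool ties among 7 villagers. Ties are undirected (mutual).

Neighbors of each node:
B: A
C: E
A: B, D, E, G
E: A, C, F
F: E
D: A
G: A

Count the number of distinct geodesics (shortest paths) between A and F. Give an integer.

The shortest distance is 2, and the only length-2 path is A–E–F. So there is exactly 1 shortest path.

1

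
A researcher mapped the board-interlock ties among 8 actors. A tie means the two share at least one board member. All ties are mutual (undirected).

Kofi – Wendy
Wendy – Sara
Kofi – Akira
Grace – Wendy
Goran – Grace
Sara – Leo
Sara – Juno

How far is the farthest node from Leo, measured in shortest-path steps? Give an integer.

Distances from Leo: Akira:4, Goran:4, Grace:3, Juno:2, Kofi:3, Sara:1, Wendy:2.
The largest is 4 (to Akira and Goran), so the eccentricity of Leo is 4.

4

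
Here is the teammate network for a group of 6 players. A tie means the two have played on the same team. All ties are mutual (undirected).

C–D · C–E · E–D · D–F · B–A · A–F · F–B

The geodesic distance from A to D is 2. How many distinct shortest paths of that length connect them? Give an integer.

The shortest distance is 2, and the only length-2 path is A–F–D. So there is exactly 1 shortest path.

1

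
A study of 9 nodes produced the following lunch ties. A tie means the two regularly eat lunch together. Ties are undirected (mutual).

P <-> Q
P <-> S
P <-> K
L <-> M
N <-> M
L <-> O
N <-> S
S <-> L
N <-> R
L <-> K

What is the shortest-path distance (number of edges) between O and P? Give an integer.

One shortest route is O – L – K – P, which uses 3 edges, and at distance 2 from O we only reach {K, M, S}, which does not include P. So d(O,P) = 3.

3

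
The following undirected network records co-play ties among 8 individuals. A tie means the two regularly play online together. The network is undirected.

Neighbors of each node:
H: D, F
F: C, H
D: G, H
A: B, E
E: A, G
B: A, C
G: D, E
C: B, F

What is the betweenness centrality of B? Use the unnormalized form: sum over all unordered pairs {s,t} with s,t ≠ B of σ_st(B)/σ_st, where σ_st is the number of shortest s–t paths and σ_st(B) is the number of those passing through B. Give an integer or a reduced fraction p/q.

9/2

Pairs whose geodesics pass through B — H–A: 1/2; G–C: 1/2; E–C: 1; E–F: 1/2; A–C: 1; A–F: 1.
All other pairs contribute 0.
Summing the contributions gives betweenness(B) = 9/2.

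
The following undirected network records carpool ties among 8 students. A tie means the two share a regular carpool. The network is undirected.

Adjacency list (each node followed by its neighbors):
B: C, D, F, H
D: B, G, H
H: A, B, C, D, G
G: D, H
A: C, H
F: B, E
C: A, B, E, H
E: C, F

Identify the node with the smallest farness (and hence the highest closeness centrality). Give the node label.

Farness (sum of distances to all others) for each node — A:13, B:10, C:10, D:12, E:14, F:14, G:14, H:9.
The smallest farness is 9, for H, so H has the highest closeness.

H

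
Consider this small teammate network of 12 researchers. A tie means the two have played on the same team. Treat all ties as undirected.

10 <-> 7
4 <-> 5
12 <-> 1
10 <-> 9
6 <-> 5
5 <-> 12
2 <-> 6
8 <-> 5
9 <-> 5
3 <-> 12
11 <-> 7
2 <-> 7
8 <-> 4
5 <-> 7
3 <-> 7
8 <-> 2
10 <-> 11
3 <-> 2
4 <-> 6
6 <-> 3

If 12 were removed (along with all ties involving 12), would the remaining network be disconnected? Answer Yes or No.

Yes

Removing 12 leaves {2, 3, 4, 5, 6, 7, 8, 9, 10, and 11} with no path to {1}, so the network splits into 2 components. 12 is a cut vertex.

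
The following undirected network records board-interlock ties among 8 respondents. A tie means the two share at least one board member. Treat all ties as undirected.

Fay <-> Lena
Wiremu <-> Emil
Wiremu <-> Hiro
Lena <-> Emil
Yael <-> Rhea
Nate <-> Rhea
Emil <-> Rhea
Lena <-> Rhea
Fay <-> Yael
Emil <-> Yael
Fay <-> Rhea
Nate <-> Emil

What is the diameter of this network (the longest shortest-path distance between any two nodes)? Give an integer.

4

Eccentricity of each node (its greatest distance to any other): Emil:2, Fay:4, Hiro:4, Lena:3, Nate:3, Rhea:3, Wiremu:3, Yael:3.
The maximum eccentricity is 4, realized for instance by the pair Hiro–Fay via Hiro – Wiremu – Emil – Yael – Fay. So the diameter is 4.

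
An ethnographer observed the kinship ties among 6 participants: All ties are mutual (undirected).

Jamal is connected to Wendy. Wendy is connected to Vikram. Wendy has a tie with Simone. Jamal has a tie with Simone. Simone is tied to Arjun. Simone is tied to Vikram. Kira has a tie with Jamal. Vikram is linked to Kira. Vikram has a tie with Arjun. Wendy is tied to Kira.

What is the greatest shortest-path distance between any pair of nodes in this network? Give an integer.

2

Eccentricity of each node (its greatest distance to any other): Arjun:2, Jamal:2, Kira:2, Simone:2, Vikram:2, Wendy:2.
The maximum eccentricity is 2, realized for instance by the pair Jamal–Arjun via Jamal – Simone – Arjun. So the diameter is 2.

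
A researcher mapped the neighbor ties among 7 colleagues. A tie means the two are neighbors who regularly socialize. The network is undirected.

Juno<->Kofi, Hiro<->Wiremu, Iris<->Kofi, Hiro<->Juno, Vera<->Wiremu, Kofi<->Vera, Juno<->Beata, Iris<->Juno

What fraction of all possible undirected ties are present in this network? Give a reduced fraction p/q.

8/21

There are 8 edges and 7 nodes, so the maximum possible is C(7,2) = 21.
Density = 8/21.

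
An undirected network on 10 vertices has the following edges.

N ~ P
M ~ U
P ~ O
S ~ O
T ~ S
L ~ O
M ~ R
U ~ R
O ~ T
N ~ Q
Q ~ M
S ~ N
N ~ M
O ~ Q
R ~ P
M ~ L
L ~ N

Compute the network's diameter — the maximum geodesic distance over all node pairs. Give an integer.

Eccentricity of each node (its greatest distance to any other): L:2, M:3, N:2, O:3, P:2, Q:2, R:3, S:3, T:4, U:4.
The maximum eccentricity is 4, realized for instance by the pair U–T via U – M – Q – O – T. So the diameter is 4.

4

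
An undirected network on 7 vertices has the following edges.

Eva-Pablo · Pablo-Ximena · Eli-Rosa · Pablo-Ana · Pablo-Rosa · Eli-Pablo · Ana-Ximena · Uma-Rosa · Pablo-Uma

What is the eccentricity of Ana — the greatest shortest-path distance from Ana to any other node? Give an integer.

Distances from Ana: Eli:2, Eva:2, Pablo:1, Rosa:2, Uma:2, Ximena:1.
The largest is 2 (to Rosa, Uma, Eli, and Eva), so the eccentricity of Ana is 2.

2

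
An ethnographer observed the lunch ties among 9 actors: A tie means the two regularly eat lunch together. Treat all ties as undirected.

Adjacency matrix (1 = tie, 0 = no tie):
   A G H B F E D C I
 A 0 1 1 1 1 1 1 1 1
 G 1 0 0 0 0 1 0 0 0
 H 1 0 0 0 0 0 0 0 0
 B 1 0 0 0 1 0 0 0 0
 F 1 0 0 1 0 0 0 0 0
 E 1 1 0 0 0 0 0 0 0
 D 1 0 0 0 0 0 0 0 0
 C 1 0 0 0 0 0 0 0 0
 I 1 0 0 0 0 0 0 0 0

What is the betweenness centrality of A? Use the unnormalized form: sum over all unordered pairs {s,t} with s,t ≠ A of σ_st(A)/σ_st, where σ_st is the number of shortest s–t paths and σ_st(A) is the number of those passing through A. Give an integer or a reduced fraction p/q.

26

Pairs whose geodesics pass through A — G–H: 1; G–B: 1; G–F: 1; G–D: 1; G–C: 1; G–I: 1; H–B: 1; H–F: 1; H–E: 1; H–D: 1; H–C: 1; H–I: 1; B–E: 1; B–D: 1 … (+12 more pairs).
All other pairs contribute 0.
Summing the contributions gives betweenness(A) = 26.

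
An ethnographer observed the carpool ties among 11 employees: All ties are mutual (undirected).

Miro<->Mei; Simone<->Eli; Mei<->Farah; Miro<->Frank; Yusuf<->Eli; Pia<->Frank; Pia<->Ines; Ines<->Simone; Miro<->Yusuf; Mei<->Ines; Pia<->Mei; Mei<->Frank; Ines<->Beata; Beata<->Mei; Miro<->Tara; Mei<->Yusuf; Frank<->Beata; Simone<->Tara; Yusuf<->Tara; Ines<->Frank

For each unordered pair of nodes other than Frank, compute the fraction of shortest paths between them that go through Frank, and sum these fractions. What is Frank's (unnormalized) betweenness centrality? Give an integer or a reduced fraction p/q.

Pairs whose geodesics pass through Frank — Pia–Tara: 1/4; Pia–Beata: 1/3; Pia–Miro: 1/2; Tara–Beata: 1/4; Beata–Miro: 1/2; Ines–Miro: 1/2.
All other pairs contribute 0.
Summing the contributions gives betweenness(Frank) = 7/3.

7/3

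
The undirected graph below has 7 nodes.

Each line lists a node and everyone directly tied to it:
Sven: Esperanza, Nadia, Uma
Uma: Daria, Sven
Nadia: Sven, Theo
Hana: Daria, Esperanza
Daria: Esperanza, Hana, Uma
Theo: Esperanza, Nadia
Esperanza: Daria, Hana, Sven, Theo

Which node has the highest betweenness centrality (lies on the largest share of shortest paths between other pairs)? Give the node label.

Unnormalized betweenness of each node: Daria:11/6, Esperanza:19/3, Hana:0, Nadia:5/6, Sven:23/6, Theo:4/3, Uma:5/6.
Esperanza has the largest value, 19/3, making it the main broker — the node through which the most shortest paths run.

Esperanza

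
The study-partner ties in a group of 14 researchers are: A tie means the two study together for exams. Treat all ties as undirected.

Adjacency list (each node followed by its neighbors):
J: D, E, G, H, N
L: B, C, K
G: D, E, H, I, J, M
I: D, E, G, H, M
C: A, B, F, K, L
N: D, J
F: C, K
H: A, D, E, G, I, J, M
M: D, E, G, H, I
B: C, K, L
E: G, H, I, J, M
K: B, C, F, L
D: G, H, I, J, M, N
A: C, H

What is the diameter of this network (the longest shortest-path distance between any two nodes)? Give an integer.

5

Eccentricity of each node (its greatest distance to any other): A:3, B:5, C:4, D:4, E:4, F:5, G:4, H:3, I:4, J:4, K:5, L:5, M:4, N:5.
The maximum eccentricity is 5, realized for instance by the pair F–N via F – C – A – H – D – N. So the diameter is 5.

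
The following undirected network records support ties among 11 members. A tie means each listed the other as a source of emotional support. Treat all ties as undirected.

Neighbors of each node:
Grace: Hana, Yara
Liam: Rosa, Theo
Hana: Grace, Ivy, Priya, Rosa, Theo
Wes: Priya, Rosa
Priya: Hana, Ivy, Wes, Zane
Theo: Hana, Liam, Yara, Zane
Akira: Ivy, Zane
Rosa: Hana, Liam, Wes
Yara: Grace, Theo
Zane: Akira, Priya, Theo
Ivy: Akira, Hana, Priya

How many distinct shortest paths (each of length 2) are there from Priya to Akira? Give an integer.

The shortest distance is 2. The length-2 paths are: Priya–Ivy–Akira; Priya–Zane–Akira.
That gives 2 distinct shortest paths.

2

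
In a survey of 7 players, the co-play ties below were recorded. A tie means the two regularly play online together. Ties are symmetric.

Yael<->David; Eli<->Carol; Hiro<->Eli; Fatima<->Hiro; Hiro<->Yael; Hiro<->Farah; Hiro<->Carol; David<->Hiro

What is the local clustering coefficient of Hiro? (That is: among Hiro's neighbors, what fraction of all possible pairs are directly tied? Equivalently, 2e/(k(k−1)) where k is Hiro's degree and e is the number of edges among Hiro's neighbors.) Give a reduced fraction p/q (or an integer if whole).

Hiro's neighbors: Carol, David, Eli, Farah, Fatima, and Yael (k = 6).
Possible neighbor pairs: C(6,2) = 15. Edges among them: Carol–Eli, David–Yael → e = 2.
Clustering(Hiro) = 2/15.

2/15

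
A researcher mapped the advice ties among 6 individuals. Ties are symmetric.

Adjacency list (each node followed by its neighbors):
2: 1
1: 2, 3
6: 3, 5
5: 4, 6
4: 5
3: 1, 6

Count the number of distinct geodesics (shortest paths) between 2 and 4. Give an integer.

The shortest distance is 5, and the only length-5 path is 2–1–3–6–5–4. So there is exactly 1 shortest path.

1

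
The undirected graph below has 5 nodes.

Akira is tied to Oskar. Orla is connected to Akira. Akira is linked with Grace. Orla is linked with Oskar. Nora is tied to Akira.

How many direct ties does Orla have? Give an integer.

Orla is directly tied to Akira and Oskar. That is 2 neighbors, so the degree of Orla is 2.

2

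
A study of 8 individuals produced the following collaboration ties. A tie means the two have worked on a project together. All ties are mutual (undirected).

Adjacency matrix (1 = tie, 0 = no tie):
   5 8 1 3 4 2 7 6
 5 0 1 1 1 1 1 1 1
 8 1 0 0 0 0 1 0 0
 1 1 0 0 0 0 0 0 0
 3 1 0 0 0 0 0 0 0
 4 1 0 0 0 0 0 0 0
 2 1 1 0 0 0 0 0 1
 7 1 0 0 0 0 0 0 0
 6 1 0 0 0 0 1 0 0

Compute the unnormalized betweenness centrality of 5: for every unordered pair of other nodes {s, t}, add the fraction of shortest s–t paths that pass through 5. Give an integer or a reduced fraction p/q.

Pairs whose geodesics pass through 5 — 8–1: 1; 8–3: 1; 8–4: 1; 8–7: 1; 8–6: 1/2; 1–3: 1; 1–4: 1; 1–2: 1; 1–7: 1; 1–6: 1; 3–4: 1; 3–2: 1; 3–7: 1; 3–6: 1 … (+5 more pairs).
All other pairs contribute 0.
Summing the contributions gives betweenness(5) = 37/2.

37/2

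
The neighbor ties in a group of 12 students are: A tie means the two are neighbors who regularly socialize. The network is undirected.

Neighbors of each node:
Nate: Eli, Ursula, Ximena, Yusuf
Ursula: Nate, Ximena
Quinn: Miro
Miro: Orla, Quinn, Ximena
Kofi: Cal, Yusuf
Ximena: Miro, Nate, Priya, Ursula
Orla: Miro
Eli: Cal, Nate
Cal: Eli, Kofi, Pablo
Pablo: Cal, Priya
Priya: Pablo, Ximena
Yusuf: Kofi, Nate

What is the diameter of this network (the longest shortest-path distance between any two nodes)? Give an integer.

Eccentricity of each node (its greatest distance to any other): Cal:5, Eli:4, Kofi:5, Miro:4, Nate:3, Orla:5, Pablo:4, Priya:3, Quinn:5, Ursula:3, Ximena:3, Yusuf:4.
The maximum eccentricity is 5, realized for instance by the pair Quinn–Cal via Quinn – Miro – Ximena – Nate – Eli – Cal. So the diameter is 5.

5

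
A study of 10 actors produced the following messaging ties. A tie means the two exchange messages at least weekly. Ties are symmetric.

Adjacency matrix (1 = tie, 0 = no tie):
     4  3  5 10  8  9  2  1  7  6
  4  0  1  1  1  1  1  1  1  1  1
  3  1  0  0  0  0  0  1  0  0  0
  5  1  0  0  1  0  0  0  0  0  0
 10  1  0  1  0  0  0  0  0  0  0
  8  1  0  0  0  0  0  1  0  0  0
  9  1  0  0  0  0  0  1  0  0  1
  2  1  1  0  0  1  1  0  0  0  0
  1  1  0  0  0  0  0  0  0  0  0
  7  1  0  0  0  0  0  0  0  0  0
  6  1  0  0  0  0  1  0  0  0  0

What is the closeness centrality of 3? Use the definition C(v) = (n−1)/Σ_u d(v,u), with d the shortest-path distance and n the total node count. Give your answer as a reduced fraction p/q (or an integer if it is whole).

9/16

Distances from 3: 1:2, 2:1, 4:1, 5:2, 6:2, 7:2, 8:2, 9:2, 10:2. Sum = 16.
n = 10, so closeness = 9/16.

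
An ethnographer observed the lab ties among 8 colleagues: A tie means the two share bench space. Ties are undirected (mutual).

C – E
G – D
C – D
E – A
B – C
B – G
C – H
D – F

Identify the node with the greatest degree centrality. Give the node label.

Degrees — A:1, B:2, C:4, D:3, E:2, F:1, G:2, H:1.
The maximum is 4, attained only by C.

C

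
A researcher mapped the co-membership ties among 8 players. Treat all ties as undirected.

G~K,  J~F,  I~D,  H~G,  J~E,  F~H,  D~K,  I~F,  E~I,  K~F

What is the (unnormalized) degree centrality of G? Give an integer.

2

G is directly tied to H and K. That is 2 neighbors, so the degree of G is 2.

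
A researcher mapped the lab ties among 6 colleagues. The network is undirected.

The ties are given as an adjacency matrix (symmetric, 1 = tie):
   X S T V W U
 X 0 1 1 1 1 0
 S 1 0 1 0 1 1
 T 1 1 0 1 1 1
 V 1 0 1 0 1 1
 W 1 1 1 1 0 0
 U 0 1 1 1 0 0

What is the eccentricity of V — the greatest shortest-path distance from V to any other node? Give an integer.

2

Distances from V: S:2, T:1, U:1, W:1, X:1.
The largest is 2 (to S), so the eccentricity of V is 2.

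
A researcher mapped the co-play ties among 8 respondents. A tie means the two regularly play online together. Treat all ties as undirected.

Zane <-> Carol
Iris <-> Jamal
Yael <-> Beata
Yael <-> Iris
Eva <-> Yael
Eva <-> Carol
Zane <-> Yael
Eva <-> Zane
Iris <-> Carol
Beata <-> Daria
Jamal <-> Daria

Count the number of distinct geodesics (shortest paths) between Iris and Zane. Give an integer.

The shortest distance is 2. The length-2 paths are: Iris–Yael–Zane; Iris–Carol–Zane.
That gives 2 distinct shortest paths.

2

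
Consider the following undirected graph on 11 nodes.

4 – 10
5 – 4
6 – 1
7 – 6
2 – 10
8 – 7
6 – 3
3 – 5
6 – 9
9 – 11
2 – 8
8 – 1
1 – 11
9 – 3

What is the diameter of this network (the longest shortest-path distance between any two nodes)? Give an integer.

4

Eccentricity of each node (its greatest distance to any other): 1:4, 2:4, 3:4, 4:4, 5:4, 6:4, 7:4, 8:4, 9:4, 10:4, 11:4.
The maximum eccentricity is 4, realized for instance by the pair 11–10 via 11 – 1 – 8 – 2 – 10. So the diameter is 4.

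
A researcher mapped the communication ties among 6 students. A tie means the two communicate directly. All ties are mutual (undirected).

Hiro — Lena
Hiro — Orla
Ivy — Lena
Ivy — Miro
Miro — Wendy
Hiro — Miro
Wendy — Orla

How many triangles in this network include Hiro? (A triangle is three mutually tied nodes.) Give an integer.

Hiro's neighbors are Lena, Miro, and Orla, but none of them are tied to each other, so no triangle contains Hiro.

0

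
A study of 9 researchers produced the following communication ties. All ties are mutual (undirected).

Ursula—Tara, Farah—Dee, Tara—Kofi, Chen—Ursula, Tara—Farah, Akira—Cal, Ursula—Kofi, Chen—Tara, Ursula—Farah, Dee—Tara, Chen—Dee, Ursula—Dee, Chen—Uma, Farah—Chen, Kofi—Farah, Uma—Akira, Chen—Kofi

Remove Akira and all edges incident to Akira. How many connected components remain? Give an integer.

2

Without Akira, the remaining ties split the others into: {Chen, Dee, Farah, Kofi, Tara, Uma, Ursula}; {Cal}.
That's 2 separate components.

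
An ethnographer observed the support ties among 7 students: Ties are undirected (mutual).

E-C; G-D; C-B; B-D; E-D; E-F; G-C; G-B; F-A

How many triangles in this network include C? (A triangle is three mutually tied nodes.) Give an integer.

1

C's neighbors: B, E, and G.
Neighbor pairs that are themselves tied: C–B–G. Each forms one triangle with C, for 1 in total.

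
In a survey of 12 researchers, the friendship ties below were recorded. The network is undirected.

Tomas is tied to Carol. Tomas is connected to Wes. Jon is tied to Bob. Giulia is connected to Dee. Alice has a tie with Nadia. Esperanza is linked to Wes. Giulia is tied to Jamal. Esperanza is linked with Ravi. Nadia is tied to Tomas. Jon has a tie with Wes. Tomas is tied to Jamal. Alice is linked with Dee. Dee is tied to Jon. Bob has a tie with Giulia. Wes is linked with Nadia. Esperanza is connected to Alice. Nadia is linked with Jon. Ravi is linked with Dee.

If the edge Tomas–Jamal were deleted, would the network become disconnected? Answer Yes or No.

Even without that edge, Tomas still reaches Jamal via Tomas – Nadia – Jon – Bob – Giulia – Jamal, so the network stays connected. Not a bridge.

No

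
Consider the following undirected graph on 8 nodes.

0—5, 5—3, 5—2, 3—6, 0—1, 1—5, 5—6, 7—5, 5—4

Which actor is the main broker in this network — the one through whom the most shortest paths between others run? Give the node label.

5

Unnormalized betweenness of each node: 0:0, 1:0, 2:0, 3:0, 4:0, 5:19, 6:0, 7:0.
5 has the largest value, 19, making it the main broker — the node through which the most shortest paths run.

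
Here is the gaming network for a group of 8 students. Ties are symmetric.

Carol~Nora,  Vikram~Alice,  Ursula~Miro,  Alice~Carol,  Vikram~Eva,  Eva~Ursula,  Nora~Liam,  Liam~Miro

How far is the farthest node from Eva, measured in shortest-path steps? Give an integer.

4

Distances from Eva: Alice:2, Carol:3, Liam:3, Miro:2, Nora:4, Ursula:1, Vikram:1.
The largest is 4 (to Nora), so the eccentricity of Eva is 4.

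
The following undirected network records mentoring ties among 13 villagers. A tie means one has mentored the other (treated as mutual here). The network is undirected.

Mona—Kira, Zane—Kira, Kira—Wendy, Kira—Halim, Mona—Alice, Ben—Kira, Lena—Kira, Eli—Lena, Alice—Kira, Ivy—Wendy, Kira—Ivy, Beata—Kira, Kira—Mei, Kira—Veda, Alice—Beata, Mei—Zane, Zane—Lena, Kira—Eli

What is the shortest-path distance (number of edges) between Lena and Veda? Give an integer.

One shortest route is Lena – Kira – Veda, which uses 2 edges, and Lena and Veda are not directly tied, so nothing shorter exists. So d(Lena,Veda) = 2.

2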